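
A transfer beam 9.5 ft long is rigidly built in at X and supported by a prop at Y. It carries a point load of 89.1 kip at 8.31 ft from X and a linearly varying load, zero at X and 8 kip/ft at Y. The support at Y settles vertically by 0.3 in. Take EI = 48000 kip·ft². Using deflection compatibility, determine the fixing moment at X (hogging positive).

Release the roller at Y. Primary structure: cantilever fixed at X.
Deflection at Y on the released cantilever, summing each load's contribution:
  point load 89.1 at a = 8.31: Pa²(3L − a)/(6EI) = 20705/EI
  triangular load, peak 8 at the free end: 11w₀L⁴/(120EI) = 5973/EI
  δ_0 = 26678/EI
Flexibility coefficient — unit upward force at Y: δ_{YY} = L³/(3EI) = 285.8/EI.
With EI = 48000 kip·ft²: δ_0 = 0.55578 ft and δ_{YY} = 0.005954 ft/kip.
Compatibility — the beam at Y must follow the support down by 0.025 ft: δ_0 − R_Y·δ_{YY} = 0.025, so R_Y = (0.55578 − 0.025)/0.005954 = 89.15 kip.
Moment equilibrium about X: M_X = Σ(load moments about X) − R_Y·L = 981.1 − 89.15×9.5 = 134.2 kip·ft.

M_X = 134.2 kip·ft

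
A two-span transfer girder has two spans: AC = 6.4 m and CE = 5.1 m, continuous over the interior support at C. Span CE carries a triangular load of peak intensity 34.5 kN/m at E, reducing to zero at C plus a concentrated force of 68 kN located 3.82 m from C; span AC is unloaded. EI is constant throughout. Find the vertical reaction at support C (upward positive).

R_C = 60.94 kN

Insert a hinge at C; M_C is the redundant, and each span becomes simply supported.
End slopes at the hinge C, treating each span as simply supported:
  span CE: triangular load, peak 34.5: 7w₀L³/(360EI) = 88.99/EI
  span CE: point load 68 at a = 3.82: Pab(L + b)/(6LEI) = 69.32/EI
  relative rotation θ_0 = (0 + 158.3)/EI = 158.3/EI
A unit hogging moment at C produces rotation L₁/(3EI) + L₂/(3EI) = 3.833/EI.
Compatibility: M_C·(L₁+L₂)/(3EI) = θ_0, giving M_C = 41.3 kN·m (hogging).
Span AC, ΣM about A with M_C applied at C: R_C^{AC}·6.4 = 0 + 41.3, so R_C^{AC} = 6.453 kN and R_A = 0 − 6.453 = -6.453 kN.
Span CE, ΣM about E: R_C^{CE}·5.1 = 236.6 + 41.3, so R_C^{CE} = 54.49 kN and R_E = 156 − 54.49 = 101.5 kN.
R_C = 6.453 + 54.49 = 60.94 kN.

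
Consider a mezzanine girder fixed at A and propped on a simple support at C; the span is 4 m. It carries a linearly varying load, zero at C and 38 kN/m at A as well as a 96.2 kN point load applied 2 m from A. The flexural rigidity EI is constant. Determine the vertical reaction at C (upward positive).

Remove the prop at C; the released (primary) structure is a cantilever built in at A.
Deflection at C on the released cantilever, summing each load's contribution:
  triangular load, peak 38 at the fixed end: w₀L⁴/(30EI) = 324.3/EI
  point load 96.2 at a = 2: Pa²(3L − a)/(6EI) = 641.3/EI
  δ_0 = 965.6/EI
Flexibility coefficient — unit upward force at C: δ_{CC} = L³/(3EI) = 21.33/EI.
The prop prevents deflection at C: R_C = δ_0/δ_{CC} = 965.6/21.33 = 45.26 kN.

R_C = 45.26 kN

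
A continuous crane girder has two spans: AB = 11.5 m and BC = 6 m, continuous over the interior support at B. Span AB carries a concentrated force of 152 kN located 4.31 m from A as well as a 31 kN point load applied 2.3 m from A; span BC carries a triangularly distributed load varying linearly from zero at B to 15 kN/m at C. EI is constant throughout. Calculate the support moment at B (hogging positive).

Release continuity at B by inserting a hinge; the redundant is the internal moment M_B. The primary structure is two simply-supported spans AB and BC.
End slopes at the hinge B, treating each span as simply supported:
  span AB: point load 152 at a = 4.31: Pab(L + a)/(6LEI) = 1079/EI
  span AB: point load 31 at a = 2.3: Pab(L + a)/(6LEI) = 131.2/EI
  span BC: triangular load, peak 15: 7w₀L³/(360EI) = 63/EI
  relative rotation θ_0 = (1210 + 63)/EI = 1273/EI
A unit hogging moment at B produces rotation L₁/(3EI) + L₂/(3EI) = 5.833/EI.
Slope continuity at B: θ_0 = M_B·5.833/EI, so M_B = 1273/5.833 = 218.3 kN·m (hogging).

M_B = 218.3 kN·m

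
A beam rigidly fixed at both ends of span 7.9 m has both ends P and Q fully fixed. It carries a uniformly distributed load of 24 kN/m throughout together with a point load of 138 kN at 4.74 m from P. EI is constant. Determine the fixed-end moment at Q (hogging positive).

M_Q = 281.8 kN·m

Release both end moments; the primary structure is a simply-supported span PQ with redundants M_P and M_Q.
On the primary (simply-supported) span, the end slopes from the loading are:
  at P: UDL 24: wL³/(24EI) = 493/EI
  at Q: UDL 24: wL³/(24EI) = 493/EI
  at P: point load 138 at a = 4.74: Pab(L + b)/(6LEI) = 482.3/EI
  at Q: point load 138 at a = 4.74: Pab(L + a)/(6LEI) = 551.2/EI
  θ_P0 = 975.3/EI,  θ_Q0 = 1044/EI
Flexibility coefficients: a unit moment at one end gives L/(3EI) there and L/(6EI) at the far end, so f₁₁ = f₂₂ = 2.633/EI and f₁₂ = f₂₁ = 1.317/EI.
Compatibility — zero rotation at each built-in end:
  2.633 M_P + 1.317 M_Q = 975.3
  1.317 M_P + 2.633 M_Q = 1044
Solving the pair gives M_P = 229.5 kN·m and M_Q = 281.8 kN·m (hogging).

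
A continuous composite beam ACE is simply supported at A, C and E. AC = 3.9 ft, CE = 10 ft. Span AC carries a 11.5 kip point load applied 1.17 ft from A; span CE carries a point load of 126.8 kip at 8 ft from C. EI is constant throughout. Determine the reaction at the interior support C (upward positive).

Insert a hinge at C; M_C is the redundant, and each span becomes simply supported.
Rotations at C on the released spans (each span's end-slope, ×1/EI):
  span AC: point load 11.5 at a = 1.17: Pab(L + a)/(6LEI) = 7.959/EI
  span CE: point load 126.8 at a = 8: Pab(L + b)/(6LEI) = 405.8/EI
  relative rotation θ_0 = (7.959 + 405.8)/EI = 413.7/EI
A unit hogging moment at C produces rotation L₁/(3EI) + L₂/(3EI) = 4.633/EI.
Compatibility: M_C·(L₁+L₂)/(3EI) = θ_0, giving M_C = 89.29 kip·ft (hogging).
Span AC, ΣM about A with M_C applied at C: R_C^{AC}·3.9 = 13.46 + 89.29, so R_C^{AC} = 26.35 kip and R_A = 11.5 − 26.35 = -14.85 kip.
Span CE, ΣM about E: R_C^{CE}·10 = 253.6 + 89.29, so R_C^{CE} = 34.29 kip and R_E = 126.8 − 34.29 = 92.51 kip.
R_C = 26.35 + 34.29 = 60.63 kip.

R_C = 60.63 kip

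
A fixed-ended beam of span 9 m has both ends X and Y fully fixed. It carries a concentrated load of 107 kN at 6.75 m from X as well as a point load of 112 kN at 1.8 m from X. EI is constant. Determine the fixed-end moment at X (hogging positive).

M_X = 174.2 kN·m

Release both end moments; the primary structure is a simply-supported span XY with redundants M_X and M_Y.
Simple-span end rotations at X and Y under the given loads:
  at X: point load 107 at a = 6.75: Pab(L + b)/(6LEI) = 338.6/EI
  at Y: point load 107 at a = 6.75: Pab(L + a)/(6LEI) = 474/EI
  at X: point load 112 at a = 1.8: Pab(L + b)/(6LEI) = 435.5/EI
  at Y: point load 112 at a = 1.8: Pab(L + a)/(6LEI) = 290.3/EI
  θ_X0 = 774/EI,  θ_Y0 = 764.3/EI
Flexibility coefficients: a unit moment at one end gives L/(3EI) there and L/(6EI) at the far end, so f₁₁ = f₂₂ = 3/EI and f₁₂ = f₂₁ = 1.5/EI.
Compatibility — zero rotation at each built-in end:
  3 M_X + 1.5 M_Y = 774
  1.5 M_X + 3 M_Y = 764.3
Solving the pair gives M_X = 174.2 kN·m and M_Y = 167.7 kN·m (hogging).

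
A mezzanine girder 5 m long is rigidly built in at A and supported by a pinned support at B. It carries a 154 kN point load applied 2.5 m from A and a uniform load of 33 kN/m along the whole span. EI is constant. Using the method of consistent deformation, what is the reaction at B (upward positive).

Choose R_B as the redundant. The primary structure is the cantilever fixed at A.
Deflection at B on the released cantilever, summing each load's contribution:
  point load 154 at a = 2.5: Pa²(3L − a)/(6EI) = 2005/EI
  UDL 33: wL⁴/(8EI) = 2578/EI
  δ_0 = 4583/EI
Flexibility coefficient — unit upward force at B: δ_{BB} = L³/(3EI) = 41.67/EI.
The prop prevents deflection at B: R_B = δ_0/δ_{BB} = 4583/41.67 = 110 kN.

R_B = 110 kN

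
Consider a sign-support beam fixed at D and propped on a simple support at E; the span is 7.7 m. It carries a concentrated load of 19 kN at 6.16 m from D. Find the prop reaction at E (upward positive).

Choose R_E as the redundant. The primary structure is the cantilever fixed at D.
Primary-structure tip deflection at E by superposition:
  point load 19 at a = 6.16: Pa²(3L − a)/(6EI) = 2036/EI
Flexibility coefficient — unit upward force at E: δ_{EE} = L³/(3EI) = 152.2/EI.
Compatibility at E: δ_0 − R_E·δ_{EE} = 0, so R_E = 2036/152.2 = 13.38 kN.

R_E = 13.38 kN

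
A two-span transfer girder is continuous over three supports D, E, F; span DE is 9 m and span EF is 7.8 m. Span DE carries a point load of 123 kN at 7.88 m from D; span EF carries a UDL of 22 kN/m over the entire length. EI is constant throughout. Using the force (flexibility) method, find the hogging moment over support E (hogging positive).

M_E = 138.3 kN·m

Release continuity at E by inserting a hinge; the redundant is the internal moment M_E. The primary structure is two simply-supported spans DE and EF.
Discontinuity in slope at E on the released structure — sum the simple-span end rotations:
  span DE: point load 123 at a = 7.88: Pab(L + a)/(6LEI) = 339.3/EI
  span EF: UDL 22: wL³/(24EI) = 435/EI
  relative rotation θ_0 = (339.3 + 435)/EI = 774.3/EI
A unit hogging moment at E produces rotation L₁/(3EI) + L₂/(3EI) = 5.6/EI.
Slope continuity at E: θ_0 = M_E·5.6/EI, so M_E = 774.3/5.6 = 138.3 kN·m (hogging).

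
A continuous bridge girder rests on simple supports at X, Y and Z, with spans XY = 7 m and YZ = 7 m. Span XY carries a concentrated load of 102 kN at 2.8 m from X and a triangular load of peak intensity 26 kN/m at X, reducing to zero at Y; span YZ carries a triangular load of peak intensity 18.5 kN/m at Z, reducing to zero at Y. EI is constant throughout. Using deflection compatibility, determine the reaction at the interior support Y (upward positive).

Release continuity at Y by inserting a hinge; the redundant is the internal moment M_Y. The primary structure is two simply-supported spans XY and YZ.
Discontinuity in slope at Y on the released structure — sum the simple-span end rotations:
  span XY: point load 102 at a = 2.8: Pab(L + a)/(6LEI) = 279.9/EI
  span XY: triangular load, peak 26: 7w₀L³/(360EI) = 173.4/EI
  span YZ: triangular load, peak 18.5: 7w₀L³/(360EI) = 123.4/EI
  relative rotation θ_0 = (453.3 + 123.4)/EI = 576.7/EI
A unit hogging moment at Y produces rotation L₁/(3EI) + L₂/(3EI) = 4.667/EI.
Slope continuity at Y: θ_0 = M_Y·4.667/EI, so M_Y = 576.7/4.667 = 123.6 kN·m (hogging).
Span XY, ΣM about X with M_Y applied at Y: R_Y^{XY}·7 = 497.9 + 123.6, so R_Y^{XY} = 88.79 kN and R_X = 193 − 88.79 = 104.2 kN.
Span YZ, ΣM about Z: R_Y^{YZ}·7 = 151.1 + 123.6, so R_Y^{YZ} = 39.24 kN and R_Z = 64.75 − 39.24 = 25.51 kN.
R_Y = 88.79 + 39.24 = 128 kN.

R_Y = 128 kN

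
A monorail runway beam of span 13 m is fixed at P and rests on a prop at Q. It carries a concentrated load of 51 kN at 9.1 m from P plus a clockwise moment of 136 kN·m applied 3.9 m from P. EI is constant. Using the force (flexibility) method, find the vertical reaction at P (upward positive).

Remove the prop at Q; the released (primary) structure is a cantilever built in at P.
Free-end deflection of the primary structure under the applied loading (downward +):
  point load 51 at a = 9.1: Pa²(3L − a)/(6EI) = 21046/EI
  clockwise couple 136 at a = 3.9: M₀a(2L − a)/(2EI) = 5861/EI
  δ_0 = 26907/EI
Flexibility coefficient — unit upward force at Q: δ_{QQ} = L³/(3EI) = 732.3/EI.
The prop prevents deflection at Q: R_Q = δ_0/δ_{QQ} = 26907/732.3 = 36.74 kN.
Vertical equilibrium: R_P = ΣP − R_Q = 51 − 36.74 = 14.26 kN.

R_P = 14.26 kN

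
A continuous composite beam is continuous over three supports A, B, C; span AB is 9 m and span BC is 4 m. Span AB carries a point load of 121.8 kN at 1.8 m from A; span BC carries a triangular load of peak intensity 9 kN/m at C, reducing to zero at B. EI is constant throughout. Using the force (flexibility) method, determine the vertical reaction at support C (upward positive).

R_C = -6.86 kN

Take M_B as the redundant. Released structure: two simple spans AB and BC with a hinge at B.
End slopes at the hinge B, treating each span as simply supported:
  span AB: point load 121.8 at a = 1.8: Pab(L + a)/(6LEI) = 315.7/EI
  span BC: triangular load, peak 9: 7w₀L³/(360EI) = 11.2/EI
  relative rotation θ_0 = (315.7 + 11.2)/EI = 326.9/EI
A unit hogging moment at B produces rotation L₁/(3EI) + L₂/(3EI) = 4.333/EI.
Slope continuity at B: θ_0 = M_B·4.333/EI, so M_B = 326.9/4.333 = 75.44 kN·m (hogging).
Span BC, ΣM about C: R_B^{BC}·4 = 24 + 75.44, so R_B^{BC} = 24.86 kN and R_C = 18 − 24.86 = -6.86 kN.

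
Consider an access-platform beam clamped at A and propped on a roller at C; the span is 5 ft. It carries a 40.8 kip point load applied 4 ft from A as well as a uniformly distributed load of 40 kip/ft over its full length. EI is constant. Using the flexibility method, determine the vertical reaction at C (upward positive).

Release the roller at C. Primary structure: cantilever fixed at A.
Free-end deflection of the primary structure under the applied loading (downward +):
  point load 40.8 at a = 4: Pa²(3L − a)/(6EI) = 1197/EI
  UDL 40: wL⁴/(8EI) = 3125/EI
  δ_0 = 4322/EI
Tip deflection under a unit load at C: L³/(3EI) = 41.67/EI.
The prop prevents deflection at C: R_C = δ_0/δ_{CC} = 4322/41.67 = 103.7 kip.

R_C = 103.7 kip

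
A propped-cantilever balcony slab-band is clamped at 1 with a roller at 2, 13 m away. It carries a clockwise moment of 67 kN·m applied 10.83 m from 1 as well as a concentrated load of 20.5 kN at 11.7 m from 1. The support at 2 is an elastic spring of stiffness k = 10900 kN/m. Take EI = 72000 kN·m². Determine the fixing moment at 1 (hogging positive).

Take the reaction at 2 as the redundant and release it; the primary structure is a cantilever fixed at 1.
Downward deflection at the released point 2 due to the loads:
  clockwise couple 67 at a = 10.83: M₀a(2L − a)/(2EI) = 5504/EI
  point load 20.5 at a = 11.7: Pa²(3L − a)/(6EI) = 12768/EI
  δ_0 = 18272/EI
Flexibility coefficient — unit upward force at 2: δ_{22} = L³/(3EI) = 732.3/EI.
With EI = 72000 kN·m²: δ_0 = 0.25378 m and δ_{22} = 0.010171 m/kN.
Compatibility — the spring shortens by R_2/k under the reaction it provides: δ_0 − R_2·δ_{22} = R_2/k. With 1/k = 0.000092 m/kN, R_2 = δ_0 / (δ_{22} + 1/k) = 0.25378 / (0.010171 + 0.000092) = 24.73 kN.
Moment equilibrium about 1: M_1 = Σ(load moments about 1) − R_2·L = 306.9 − 24.73×13 = -14.61 kN·m.

M_1 = -14.61 kN·m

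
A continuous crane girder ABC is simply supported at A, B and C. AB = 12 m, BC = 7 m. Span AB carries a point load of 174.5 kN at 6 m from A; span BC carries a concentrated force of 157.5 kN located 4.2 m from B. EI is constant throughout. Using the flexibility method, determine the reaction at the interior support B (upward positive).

R_B = 221.8 kN

Release continuity at B by inserting a hinge; the redundant is the internal moment M_B. The primary structure is two simply-supported spans AB and BC.
Rotations at B on the released spans (each span's end-slope, ×1/EI):
  span AB: point load 174.5 at a = 6: Pab(L + a)/(6LEI) = 1570/EI
  span BC: point load 157.5 at a = 4.2: Pab(L + b)/(6LEI) = 432.2/EI
  relative rotation θ_0 = (1570 + 432.2)/EI = 2003/EI
A unit hogging moment at B produces rotation L₁/(3EI) + L₂/(3EI) = 6.333/EI.
Compatibility: M_B·(L₁+L₂)/(3EI) = θ_0, giving M_B = 316.2 kN·m (hogging).
Span AB, ΣM about A with M_B applied at B: R_B^{AB}·12 = 1047 + 316.2, so R_B^{AB} = 113.6 kN and R_A = 174.5 − 113.6 = 60.9 kN.
Span BC, ΣM about C: R_B^{BC}·7 = 441 + 316.2, so R_B^{BC} = 108.2 kN and R_C = 157.5 − 108.2 = 49.33 kN.
R_B = 113.6 + 108.2 = 221.8 kN.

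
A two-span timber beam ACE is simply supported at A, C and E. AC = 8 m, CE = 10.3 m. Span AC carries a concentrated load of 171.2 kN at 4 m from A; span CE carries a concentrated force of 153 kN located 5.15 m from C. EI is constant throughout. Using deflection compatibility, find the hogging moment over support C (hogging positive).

Take M_C as the redundant. Released structure: two simple spans AC and CE with a hinge at C.
Discontinuity in slope at C on the released structure — sum the simple-span end rotations:
  span AC: point load 171.2 at a = 4: Pab(L + a)/(6LEI) = 684.8/EI
  span CE: point load 153 at a = 5.15: Pab(L + b)/(6LEI) = 1014/EI
  relative rotation θ_0 = (684.8 + 1014)/EI = 1699/EI
A unit hogging moment at C produces rotation L₁/(3EI) + L₂/(3EI) = 6.1/EI.
Slope continuity at C: θ_0 = M_C·6.1/EI, so M_C = 1699/6.1 = 278.6 kN·m (hogging).

M_C = 278.6 kN·m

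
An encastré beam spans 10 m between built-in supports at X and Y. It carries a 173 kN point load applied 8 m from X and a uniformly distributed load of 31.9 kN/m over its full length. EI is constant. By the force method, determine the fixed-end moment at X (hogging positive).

Release both end moments; the primary structure is a simply-supported span XY with redundants M_X and M_Y.
Simple-span end rotations at X and Y under the given loads:
  at X: point load 173 at a = 8: Pab(L + b)/(6LEI) = 553.6/EI
  at Y: point load 173 at a = 8: Pab(L + a)/(6LEI) = 830.4/EI
  at X: UDL 31.9: wL³/(24EI) = 1329/EI
  at Y: UDL 31.9: wL³/(24EI) = 1329/EI
  θ_X0 = 1883/EI,  θ_Y0 = 2160/EI
Flexibility coefficients: a unit moment at one end gives L/(3EI) there and L/(6EI) at the far end, so f₁₁ = f₂₂ = 3.333/EI and f₁₂ = f₂₁ = 1.667/EI.
Compatibility — zero rotation at each built-in end:
  3.333 M_X + 1.667 M_Y = 1883
  1.667 M_X + 3.333 M_Y = 2160
Solving the pair gives M_X = 321.2 kN·m and M_Y = 487.3 kN·m (hogging).

M_X = 321.2 kN·m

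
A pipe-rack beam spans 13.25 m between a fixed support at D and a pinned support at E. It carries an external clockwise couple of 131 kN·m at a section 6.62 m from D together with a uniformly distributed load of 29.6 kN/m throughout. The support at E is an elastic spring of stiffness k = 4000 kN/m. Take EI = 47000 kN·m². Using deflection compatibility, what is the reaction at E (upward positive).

R_E = 155.8 kN

Release the roller at E. Primary structure: cantilever fixed at D.
Downward deflection at the released point E due to the loads:
  clockwise couple 131 at a = 6.62: M₀a(2L − a)/(2EI) = 8620/EI
  UDL 29.6: wL⁴/(8EI) = 114042/EI
  δ_0 = 122662/EI
Flexibility coefficient — unit upward force at E: δ_{EE} = L³/(3EI) = 775.4/EI.
With EI = 47000 kN·m²: δ_0 = 2.6098 m and δ_{EE} = 0.016498 m/kN.
Compatibility — the spring shortens by R_E/k under the reaction it provides: δ_0 − R_E·δ_{EE} = R_E/k. With 1/k = 0.00025 m/kN, R_E = δ_0 / (δ_{EE} + 1/k) = 2.6098 / (0.016498 + 0.00025) = 155.8 kN.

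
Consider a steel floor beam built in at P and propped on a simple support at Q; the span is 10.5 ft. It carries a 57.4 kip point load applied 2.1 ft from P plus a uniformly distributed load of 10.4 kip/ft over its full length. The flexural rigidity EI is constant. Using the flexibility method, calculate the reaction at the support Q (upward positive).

R_Q = 44.16 kip

Release the roller at Q. Primary structure: cantilever fixed at P.
Deflection at Q on the released cantilever, summing each load's contribution:
  point load 57.4 at a = 2.1: Pa²(3L − a)/(6EI) = 1240/EI
  UDL 10.4: wL⁴/(8EI) = 15802/EI
  δ_0 = 17042/EI
Tip deflection under a unit load at Q: L³/(3EI) = 385.9/EI.
Compatibility at Q: δ_0 − R_Q·δ_{QQ} = 0, so R_Q = 17042/385.9 = 44.16 kip.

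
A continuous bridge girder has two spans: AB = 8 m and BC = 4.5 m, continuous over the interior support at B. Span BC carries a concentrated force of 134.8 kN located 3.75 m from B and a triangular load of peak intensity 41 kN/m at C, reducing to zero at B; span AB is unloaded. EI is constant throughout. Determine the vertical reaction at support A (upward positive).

R_A = -4.391 kN

Insert a hinge at B; M_B is the redundant, and each span becomes simply supported.
Rotations at B on the released spans (each span's end-slope, ×1/EI):
  span BC: point load 134.8 at a = 3.75: Pab(L + b)/(6LEI) = 73.72/EI
  span BC: triangular load, peak 41: 7w₀L³/(360EI) = 72.65/EI
  relative rotation θ_0 = (0 + 146.4)/EI = 146.4/EI
A unit hogging moment at B produces rotation L₁/(3EI) + L₂/(3EI) = 4.167/EI.
Compatibility: M_B·(L₁+L₂)/(3EI) = θ_0, giving M_B = 35.13 kN·m (hogging).
Span AB, ΣM about A with M_B applied at B: R_B^{AB}·8 = 0 + 35.13, so R_B^{AB} = 4.391 kN and R_A = 0 − 4.391 = -4.391 kN.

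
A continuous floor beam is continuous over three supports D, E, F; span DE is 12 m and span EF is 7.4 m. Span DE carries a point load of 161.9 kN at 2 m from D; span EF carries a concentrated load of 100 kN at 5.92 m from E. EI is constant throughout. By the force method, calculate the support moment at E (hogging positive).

Release continuity at E by inserting a hinge; the redundant is the internal moment M_E. The primary structure is two simply-supported spans DE and EF.
Discontinuity in slope at E on the released structure — sum the simple-span end rotations:
  span DE: point load 161.9 at a = 2: Pab(L + a)/(6LEI) = 629.6/EI
  span EF: point load 100 at a = 5.92: Pab(L + b)/(6LEI) = 175.2/EI
  relative rotation θ_0 = (629.6 + 175.2)/EI = 804.8/EI
A unit hogging moment at E produces rotation L₁/(3EI) + L₂/(3EI) = 6.467/EI.
Compatibility: M_E·(L₁+L₂)/(3EI) = θ_0, giving M_E = 124.5 kN·m (hogging).

M_E = 124.5 kN·m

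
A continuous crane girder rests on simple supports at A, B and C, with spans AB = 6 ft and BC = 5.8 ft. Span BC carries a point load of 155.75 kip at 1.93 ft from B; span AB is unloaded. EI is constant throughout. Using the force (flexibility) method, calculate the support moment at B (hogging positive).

M_B = 82.18 kip·ft

Insert a hinge at B; M_B is the redundant, and each span becomes simply supported.
Rotations at B on the released spans (each span's end-slope, ×1/EI):
  span BC: point load 155.75 at a = 1.93: Pab(L + b)/(6LEI) = 323.3/EI
  relative rotation θ_0 = (0 + 323.3)/EI = 323.3/EI
A unit hogging moment at B produces rotation L₁/(3EI) + L₂/(3EI) = 3.933/EI.
Compatibility: M_B·(L₁+L₂)/(3EI) = θ_0, giving M_B = 82.18 kip·ft (hogging).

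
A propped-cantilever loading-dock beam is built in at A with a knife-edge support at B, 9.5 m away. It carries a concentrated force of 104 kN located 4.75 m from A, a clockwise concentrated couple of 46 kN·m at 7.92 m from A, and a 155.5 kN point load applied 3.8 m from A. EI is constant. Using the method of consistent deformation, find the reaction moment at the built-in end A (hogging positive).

Take the reaction at B as the redundant and release it; the primary structure is a cantilever fixed at A.
Free-end deflection of the primary structure under the applied loading (downward +):
  point load 104 at a = 4.75: Pa²(3L − a)/(6EI) = 9288/EI
  clockwise couple 46 at a = 7.92: M₀a(2L − a)/(2EI) = 2018/EI
  point load 155.5 at a = 3.8: Pa²(3L − a)/(6EI) = 9244/EI
  δ_0 = 20550/EI
Tip deflection under a unit load at B: L³/(3EI) = 285.8/EI.
The prop prevents deflection at B: R_B = δ_0/δ_{BB} = 20550/285.8 = 71.91 kN.
Moment equilibrium about A: M_A = Σ(load moments about A) − R_B·L = 1131 − 71.91×9.5 = 447.8 kN·m.

M_A = 447.8 kN·m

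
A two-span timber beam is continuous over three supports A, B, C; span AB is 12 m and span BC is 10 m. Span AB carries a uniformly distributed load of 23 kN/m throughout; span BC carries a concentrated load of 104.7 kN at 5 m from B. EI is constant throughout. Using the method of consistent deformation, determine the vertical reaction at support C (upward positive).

Insert a hinge at B; M_B is the redundant, and each span becomes simply supported.
Rotations at B on the released spans (each span's end-slope, ×1/EI):
  span AB: UDL 23: wL³/(24EI) = 1656/EI
  span BC: point load 104.7 at a = 5: Pab(L + b)/(6LEI) = 654.4/EI
  relative rotation θ_0 = (1656 + 654.4)/EI = 2310/EI
A unit hogging moment at B produces rotation L₁/(3EI) + L₂/(3EI) = 7.333/EI.
Slope continuity at B: θ_0 = M_B·7.333/EI, so M_B = 2310/7.333 = 315.1 kN·m (hogging).
Span BC, ΣM about C: R_B^{BC}·10 = 523.5 + 315.1, so R_B^{BC} = 83.86 kN and R_C = 104.7 − 83.86 = 20.84 kN.

R_C = 20.84 kN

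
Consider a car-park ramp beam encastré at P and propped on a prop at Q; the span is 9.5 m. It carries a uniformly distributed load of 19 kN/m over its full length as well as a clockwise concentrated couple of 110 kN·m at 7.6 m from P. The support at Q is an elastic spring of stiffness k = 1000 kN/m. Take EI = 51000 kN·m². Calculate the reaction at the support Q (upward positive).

R_Q = 71.59 kN

Choose R_Q as the redundant. The primary structure is the cantilever fixed at P.
Deflection at Q on the released cantilever, summing each load's contribution:
  UDL 19: wL⁴/(8EI) = 19345/EI
  clockwise couple 110 at a = 7.6: M₀a(2L − a)/(2EI) = 4765/EI
  δ_0 = 24110/EI
Tip deflection under a unit load at Q: L³/(3EI) = 285.8/EI.
With EI = 51000 kN·m²: δ_0 = 0.47274 m and δ_{QQ} = 0.005604 m/kN.
Compatibility — the spring shortens by R_Q/k under the reaction it provides: δ_0 − R_Q·δ_{QQ} = R_Q/k. With 1/k = 0.001 m/kN, R_Q = δ_0 / (δ_{QQ} + 1/k) = 0.47274 / (0.005604 + 0.001) = 71.59 kN.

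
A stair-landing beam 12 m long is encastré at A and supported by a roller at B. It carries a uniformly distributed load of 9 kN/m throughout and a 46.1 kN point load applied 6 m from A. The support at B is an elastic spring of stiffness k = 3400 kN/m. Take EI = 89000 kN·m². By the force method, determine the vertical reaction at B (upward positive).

Take the reaction at B as the redundant and release it; the primary structure is a cantilever fixed at A.
Free-end deflection of the primary structure under the applied loading (downward +):
  UDL 9: wL⁴/(8EI) = 23328/EI
  point load 46.1 at a = 6: Pa²(3L − a)/(6EI) = 8298/EI
  δ_0 = 31626/EI
Flexibility coefficient — unit upward force at B: δ_{BB} = L³/(3EI) = 576/EI.
With EI = 89000 kN·m²: δ_0 = 0.35535 m and δ_{BB} = 0.006472 m/kN.
Compatibility — the spring shortens by R_B/k under the reaction it provides: δ_0 − R_B·δ_{BB} = R_B/k. With 1/k = 0.000294 m/kN, R_B = δ_0 / (δ_{BB} + 1/k) = 0.35535 / (0.006472 + 0.000294) = 52.52 kN.

R_B = 52.52 kN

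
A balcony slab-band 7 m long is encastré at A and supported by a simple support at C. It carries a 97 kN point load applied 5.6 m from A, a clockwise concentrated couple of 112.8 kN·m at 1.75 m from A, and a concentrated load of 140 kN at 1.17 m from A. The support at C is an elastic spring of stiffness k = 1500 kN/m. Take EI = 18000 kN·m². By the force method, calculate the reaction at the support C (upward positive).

Remove the prop at C; the released (primary) structure is a cantilever built in at A.
Downward deflection at the released point C due to the loads:
  point load 97 at a = 5.6: Pa²(3L − a)/(6EI) = 7808/EI
  clockwise couple 112.8 at a = 1.75: M₀a(2L − a)/(2EI) = 1209/EI
  point load 140 at a = 1.17: Pa²(3L − a)/(6EI) = 633.4/EI
  δ_0 = 9650/EI
Tip deflection under a unit load at C: L³/(3EI) = 114.3/EI.
With EI = 18000 kN·m²: δ_0 = 0.53611 m and δ_{CC} = 0.006352 m/kN.
Compatibility — the spring shortens by R_C/k under the reaction it provides: δ_0 − R_C·δ_{CC} = R_C/k. With 1/k = 0.000667 m/kN, R_C = δ_0 / (δ_{CC} + 1/k) = 0.53611 / (0.006352 + 0.000667) = 76.39 kN.

R_C = 76.39 kN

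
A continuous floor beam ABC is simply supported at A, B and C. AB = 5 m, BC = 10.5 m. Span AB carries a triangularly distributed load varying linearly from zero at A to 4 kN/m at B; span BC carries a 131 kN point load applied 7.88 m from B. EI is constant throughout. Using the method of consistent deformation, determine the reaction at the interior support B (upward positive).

Insert a hinge at B; M_B is the redundant, and each span becomes simply supported.
Discontinuity in slope at B on the released structure — sum the simple-span end rotations:
  span AB: triangular load, peak 4: w₀L³/(45EI) = 11.11/EI
  span BC: point load 131 at a = 7.88: Pab(L + b)/(6LEI) = 563.2/EI
  relative rotation θ_0 = (11.11 + 563.2)/EI = 574.3/EI
A unit hogging moment at B produces rotation L₁/(3EI) + L₂/(3EI) = 5.167/EI.
Slope continuity at B: θ_0 = M_B·5.167/EI, so M_B = 574.3/5.167 = 111.2 kN·m (hogging).
Span AB, ΣM about A with M_B applied at B: R_B^{AB}·5 = 33.33 + 111.2, so R_B^{AB} = 28.9 kN and R_A = 10 − 28.9 = -18.9 kN.
Span BC, ΣM about C: R_B^{BC}·10.5 = 343.2 + 111.2, so R_B^{BC} = 43.27 kN and R_C = 131 − 43.27 = 87.73 kN.
R_B = 28.9 + 43.27 = 72.17 kN.

R_B = 72.17 kN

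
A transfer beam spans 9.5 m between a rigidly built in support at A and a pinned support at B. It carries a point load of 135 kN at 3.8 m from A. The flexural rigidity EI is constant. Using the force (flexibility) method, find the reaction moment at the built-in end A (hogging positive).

Take the reaction at B as the redundant and release it; the primary structure is a cantilever fixed at A.
Free-end deflection of the primary structure under the applied loading (downward +):
  point load 135 at a = 3.8: Pa²(3L − a)/(6EI) = 8025/EI
Tip deflection under a unit load at B: L³/(3EI) = 285.8/EI.
The prop prevents deflection at B: R_B = δ_0/δ_{BB} = 8025/285.8 = 28.08 kN.
Moment equilibrium about A: M_A = Σ(load moments about A) − R_B·L = 513 − 28.08×9.5 = 246.2 kN·m.

M_A = 246.2 kN·m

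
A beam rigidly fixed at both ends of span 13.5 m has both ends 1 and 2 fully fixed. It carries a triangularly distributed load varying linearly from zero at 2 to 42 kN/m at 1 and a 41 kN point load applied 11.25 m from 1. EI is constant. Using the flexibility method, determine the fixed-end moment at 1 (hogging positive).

Take the two fixed-end moments M_1, M_2 as redundants; the released structure is the simple span 12.
On the primary (simply-supported) span, the end slopes from the loading are:
  at 1: triangular load, peak 42: w₀L³/(45EI) = 2296/EI
  at 2: triangular load, peak 42: 7w₀L³/(360EI) = 2009/EI
  at 1: point load 41 at a = 11.25: Pab(L + b)/(6LEI) = 201.8/EI
  at 2: point load 41 at a = 11.25: Pab(L + a)/(6LEI) = 317.1/EI
  θ_10 = 2498/EI,  θ_20 = 2326/EI
Flexibility coefficients: a unit moment at one end gives L/(3EI) there and L/(6EI) at the far end, so f₁₁ = f₂₂ = 4.5/EI and f₁₂ = f₂₁ = 2.25/EI.
Compatibility — zero rotation at each built-in end:
  4.5 M_1 + 2.25 M_2 = 2498
  2.25 M_1 + 4.5 M_2 = 2326
Solving the pair gives M_1 = 395.5 kN·m and M_2 = 319.2 kN·m (hogging).

M_1 = 395.5 kN·m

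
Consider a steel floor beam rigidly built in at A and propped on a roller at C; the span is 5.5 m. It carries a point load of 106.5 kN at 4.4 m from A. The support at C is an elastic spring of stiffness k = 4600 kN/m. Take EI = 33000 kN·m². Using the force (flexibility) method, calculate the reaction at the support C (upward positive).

R_C = 66.39 kN

Remove the prop at C; the released (primary) structure is a cantilever built in at A.
Free-end deflection of the primary structure under the applied loading (downward +):
  point load 106.5 at a = 4.4: Pa²(3L − a)/(6EI) = 4158/EI
Tip deflection under a unit load at C: L³/(3EI) = 55.46/EI.
With EI = 33000 kN·m²: δ_0 = 0.126 m and δ_{CC} = 0.001681 m/kN.
Compatibility — the spring shortens by R_C/k under the reaction it provides: δ_0 − R_C·δ_{CC} = R_C/k. With 1/k = 0.000217 m/kN, R_C = δ_0 / (δ_{CC} + 1/k) = 0.126 / (0.001681 + 0.000217) = 66.39 kN.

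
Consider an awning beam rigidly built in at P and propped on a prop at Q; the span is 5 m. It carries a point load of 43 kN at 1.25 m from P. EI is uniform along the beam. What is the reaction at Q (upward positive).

R_Q = 3.695 kN

Take the reaction at Q as the redundant and release it; the primary structure is a cantilever fixed at P.
Primary-structure tip deflection at Q by superposition:
  point load 43 at a = 1.25: Pa²(3L − a)/(6EI) = 154/EI
Tip deflection under a unit load at Q: L³/(3EI) = 41.67/EI.
The prop prevents deflection at Q: R_Q = δ_0/δ_{QQ} = 154/41.67 = 3.695 kN.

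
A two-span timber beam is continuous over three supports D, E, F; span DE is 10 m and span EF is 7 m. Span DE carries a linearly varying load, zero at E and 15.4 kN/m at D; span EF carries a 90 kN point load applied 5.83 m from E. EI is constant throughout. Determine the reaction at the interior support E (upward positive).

R_E = 58.66 kN

Insert a hinge at E; M_E is the redundant, and each span becomes simply supported.
Rotations at E on the released spans (each span's end-slope, ×1/EI):
  span DE: triangular load, peak 15.4: 7w₀L³/(360EI) = 299.4/EI
  span EF: point load 90 at a = 5.83: Pab(L + b)/(6LEI) = 119.4/EI
  relative rotation θ_0 = (299.4 + 119.4)/EI = 418.9/EI
A unit hogging moment at E produces rotation L₁/(3EI) + L₂/(3EI) = 5.667/EI.
Slope continuity at E: θ_0 = M_E·5.667/EI, so M_E = 418.9/5.667 = 73.92 kN·m (hogging).
Span DE, ΣM about D with M_E applied at E: R_E^{DE}·10 = 256.7 + 73.92, so R_E^{DE} = 33.06 kN and R_D = 77 − 33.06 = 43.94 kN.
Span EF, ΣM about F: R_E^{EF}·7 = 105.3 + 73.92, so R_E^{EF} = 25.6 kN and R_F = 90 − 25.6 = 64.4 kN.
R_E = 33.06 + 25.6 = 58.66 kN.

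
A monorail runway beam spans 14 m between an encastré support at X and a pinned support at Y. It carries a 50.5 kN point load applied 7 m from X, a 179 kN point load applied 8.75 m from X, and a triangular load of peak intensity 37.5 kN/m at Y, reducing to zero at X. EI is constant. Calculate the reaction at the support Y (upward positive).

Take the reaction at Y as the redundant and release it; the primary structure is a cantilever fixed at X.
Primary-structure tip deflection at Y by superposition:
  point load 50.5 at a = 7: Pa²(3L − a)/(6EI) = 14435/EI
  point load 179 at a = 8.75: Pa²(3L − a)/(6EI) = 75947/EI
  triangular load, peak 37.5 at the free end: 11w₀L⁴/(120EI) = 132055/EI
  δ_0 = 222436/EI
Tip deflection under a unit load at Y: L³/(3EI) = 914.7/EI.
The prop prevents deflection at Y: R_Y = δ_0/δ_{YY} = 222436/914.7 = 243.2 kN.

R_Y = 243.2 kN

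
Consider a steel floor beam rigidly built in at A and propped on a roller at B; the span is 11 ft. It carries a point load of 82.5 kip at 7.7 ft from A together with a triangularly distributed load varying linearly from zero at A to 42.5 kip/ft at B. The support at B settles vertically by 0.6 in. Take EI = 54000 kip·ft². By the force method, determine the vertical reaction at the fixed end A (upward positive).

R_A = 147.3 kip

Choose R_B as the redundant. The primary structure is the cantilever fixed at A.
Free-end deflection of the primary structure under the applied loading (downward +):
  point load 82.5 at a = 7.7: Pa²(3L − a)/(6EI) = 20626/EI
  triangular load, peak 42.5 at the free end: 11w₀L⁴/(120EI) = 57039/EI
  δ_0 = 77664/EI
Tip deflection under a unit load at B: L³/(3EI) = 443.7/EI.
With EI = 54000 kip·ft²: δ_0 = 1.4382 ft and δ_{BB} = 0.008216 ft/kip.
Compatibility — the beam at B must follow the support down by 0.05 ft: δ_0 − R_B·δ_{BB} = 0.05, so R_B = (1.4382 − 0.05)/0.008216 = 169 kip.
Vertical equilibrium: R_A = ΣP − R_B = 316.2 − 169 = 147.3 kip.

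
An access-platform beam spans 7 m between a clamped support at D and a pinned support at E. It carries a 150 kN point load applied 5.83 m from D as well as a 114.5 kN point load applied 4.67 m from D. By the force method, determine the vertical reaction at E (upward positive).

Release the roller at E. Primary structure: cantilever fixed at D.
Free-end deflection of the primary structure under the applied loading (downward +):
  point load 150 at a = 5.83: Pa²(3L − a)/(6EI) = 12890/EI
  point load 114.5 at a = 4.67: Pa²(3L − a)/(6EI) = 6796/EI
  δ_0 = 19687/EI
Flexibility coefficient — unit upward force at E: δ_{EE} = L³/(3EI) = 114.3/EI.
The prop prevents deflection at E: R_E = δ_0/δ_{EE} = 19687/114.3 = 172.2 kN.

R_E = 172.2 kN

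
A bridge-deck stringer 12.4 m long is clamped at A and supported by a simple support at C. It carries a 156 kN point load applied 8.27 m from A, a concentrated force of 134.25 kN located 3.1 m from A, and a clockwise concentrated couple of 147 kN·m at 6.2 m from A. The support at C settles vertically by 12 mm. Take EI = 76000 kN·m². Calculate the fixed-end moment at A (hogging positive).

Choose R_C as the redundant. The primary structure is the cantilever fixed at A.
Primary-structure tip deflection at C by superposition:
  point load 156 at a = 8.27: Pa²(3L − a)/(6EI) = 51444/EI
  point load 134.25 at a = 3.1: Pa²(3L − a)/(6EI) = 7332/EI
  clockwise couple 147 at a = 6.2: M₀a(2L − a)/(2EI) = 8476/EI
  δ_0 = 67252/EI
Tip deflection under a unit load at C: L³/(3EI) = 635.5/EI.
With EI = 76000 kN·m²: δ_0 = 0.8849 m and δ_{CC} = 0.008362 m/kN.
Compatibility — the beam at C must follow the support down by 0.012 m: δ_0 − R_C·δ_{CC} = 0.012, so R_C = (0.8849 − 0.012)/0.008362 = 104.4 kN.
Moment equilibrium about A: M_A = Σ(load moments about A) − R_C·L = 1853 − 104.4×12.4 = 558.9 kN·m.

M_A = 558.9 kN·m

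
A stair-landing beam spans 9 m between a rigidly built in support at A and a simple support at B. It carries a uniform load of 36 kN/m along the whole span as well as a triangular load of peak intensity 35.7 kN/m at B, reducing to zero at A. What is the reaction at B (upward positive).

R_B = 209.9 kN

Take the reaction at B as the redundant and release it; the primary structure is a cantilever fixed at A.
Downward deflection at the released point B due to the loads:
  UDL 36: wL⁴/(8EI) = 29524/EI
  triangular load, peak 35.7 at the free end: 11w₀L⁴/(120EI) = 21471/EI
  δ_0 = 50995/EI
Tip deflection under a unit load at B: L³/(3EI) = 243/EI.
The prop prevents deflection at B: R_B = δ_0/δ_{BB} = 50995/243 = 209.9 kN.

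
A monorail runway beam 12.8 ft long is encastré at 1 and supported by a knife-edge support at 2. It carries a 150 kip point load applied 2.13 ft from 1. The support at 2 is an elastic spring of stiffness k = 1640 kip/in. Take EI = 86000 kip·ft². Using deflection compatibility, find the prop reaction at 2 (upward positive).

R_2 = 5.848 kip

Choose R_2 as the redundant. The primary structure is the cantilever fixed at 1.
Downward deflection at the released point 2 due to the loads:
  point load 150 at a = 2.13: Pa²(3L − a)/(6EI) = 4114/EI
Flexibility coefficient — unit upward force at 2: δ_{22} = L³/(3EI) = 699.1/EI.
With EI = 86000 kip·ft²: δ_0 = 0.047835 ft and δ_{22} = 0.008128 ft/kip.
Compatibility — the spring shortens by R_2/k under the reaction it provides: δ_0 − R_2·δ_{22} = R_2/k. With 1/k = 1/(1640×12) ft/kip = 0.000051 ft/kip, R_2 = δ_0 / (δ_{22} + 1/k) = 0.047835 / (0.008128 + 0.000051) = 5.848 kip.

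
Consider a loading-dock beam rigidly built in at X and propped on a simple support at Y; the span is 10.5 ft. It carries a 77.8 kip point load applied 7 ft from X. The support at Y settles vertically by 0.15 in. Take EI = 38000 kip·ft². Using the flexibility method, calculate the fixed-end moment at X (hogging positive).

Take the reaction at Y as the redundant and release it; the primary structure is a cantilever fixed at X.
Primary-structure tip deflection at Y by superposition:
  point load 77.8 at a = 7: Pa²(3L − a)/(6EI) = 15566/EI
Tip deflection under a unit load at Y: L³/(3EI) = 385.9/EI.
With EI = 38000 kip·ft²: δ_0 = 0.40964 ft and δ_{YY} = 0.010155 ft/kip.
Compatibility — the beam at Y must follow the support down by 0.0125 ft: δ_0 − R_Y·δ_{YY} = 0.0125, so R_Y = (0.40964 − 0.0125)/0.010155 = 39.11 kip.
Moment equilibrium about X: M_X = Σ(load moments about X) − R_Y·L = 544.6 − 39.11×10.5 = 133.9 kip·ft.

M_X = 133.9 kip·ft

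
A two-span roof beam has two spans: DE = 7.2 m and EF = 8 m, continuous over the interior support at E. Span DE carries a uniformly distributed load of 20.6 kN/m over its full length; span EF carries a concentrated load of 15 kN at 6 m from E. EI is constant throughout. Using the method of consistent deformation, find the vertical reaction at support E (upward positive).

Release continuity at E by inserting a hinge; the redundant is the internal moment M_E. The primary structure is two simply-supported spans DE and EF.
End slopes at the hinge E, treating each span as simply supported:
  span DE: UDL 20.6: wL³/(24EI) = 320.4/EI
  span EF: point load 15 at a = 6: Pab(L + b)/(6LEI) = 37.5/EI
  relative rotation θ_0 = (320.4 + 37.5)/EI = 357.9/EI
A unit hogging moment at E produces rotation L₁/(3EI) + L₂/(3EI) = 5.067/EI.
Compatibility: M_E·(L₁+L₂)/(3EI) = θ_0, giving M_E = 70.63 kN·m (hogging).
Span DE, ΣM about D with M_E applied at E: R_E^{DE}·7.2 = 534 + 70.63, so R_E^{DE} = 83.97 kN and R_D = 148.3 − 83.97 = 64.35 kN.
Span EF, ΣM about F: R_E^{EF}·8 = 30 + 70.63, so R_E^{EF} = 12.58 kN and R_F = 15 − 12.58 = 2.421 kN.
R_E = 83.97 + 12.58 = 96.55 kN.

R_E = 96.55 kN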